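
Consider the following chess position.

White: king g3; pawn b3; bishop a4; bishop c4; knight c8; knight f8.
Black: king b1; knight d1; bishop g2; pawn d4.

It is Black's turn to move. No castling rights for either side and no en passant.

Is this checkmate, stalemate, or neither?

neither

Black to move; black king on b1.
In check: no.
Legal moves for Black include: Ba8, Bb7, Bc6, Bd5, Be4, Bh3, Bf3, Bh1, Bf1, Ne3, Nc3, Nf2, Nb2, Kc2, Kb2, Ka2, Kc1, Ka1, ... (list truncated; more exist).
Black has legal moves and is not in check → neither.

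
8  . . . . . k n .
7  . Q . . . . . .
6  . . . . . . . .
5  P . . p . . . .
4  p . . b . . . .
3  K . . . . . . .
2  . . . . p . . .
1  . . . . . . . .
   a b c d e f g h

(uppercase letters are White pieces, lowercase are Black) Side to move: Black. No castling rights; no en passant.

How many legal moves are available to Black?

Black to move; king on f8.
In check: no.
Legal moves: Ne7, Nh6, Nf6, Ke8, Bh8, Bg7, Ba7, Bf6, Bb6, Be5, Bc5+, Be3, Bc3, Bf2, Bb2+, Bg1, Ba1, e1=Q, e1=R, e1=B, e1=N.
Count: 21.

21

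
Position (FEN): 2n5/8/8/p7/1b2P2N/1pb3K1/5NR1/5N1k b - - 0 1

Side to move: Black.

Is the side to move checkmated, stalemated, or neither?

Black to move; black king on h1.
In check: yes, from the white knight on f2.
King squares — g1: attacked by Rg2; g2: attacked by Kg3; h2: attacked by Nf1.
Legal moves for Black: none.
In check with no legal moves → checkmate.

checkmate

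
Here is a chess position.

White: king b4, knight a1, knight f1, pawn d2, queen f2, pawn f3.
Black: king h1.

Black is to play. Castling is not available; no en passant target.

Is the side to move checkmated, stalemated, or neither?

stalemate

Black to move; black king on h1.
In check: no.
King squares — g1: attacked by Qf2; g2: attacked by Qf2; h2: attacked by Nf1.
Legal moves for Black: none.
Not in check and no legal moves → stalemate.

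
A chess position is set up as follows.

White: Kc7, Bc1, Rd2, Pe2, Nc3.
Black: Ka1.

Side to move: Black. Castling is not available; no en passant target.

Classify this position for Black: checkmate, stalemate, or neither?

stalemate

Black to move; black king on a1.
In check: no.
King squares — b1: attacked by Nc3; a2: attacked by Rd2; b2: attacked by Bc1.
Legal moves for Black: none.
Not in check and no legal moves → stalemate.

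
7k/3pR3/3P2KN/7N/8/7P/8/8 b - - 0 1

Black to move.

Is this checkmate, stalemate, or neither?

stalemate

Black to move; black king on h8.
In check: no.
King squares — g7: attacked by Nh5; h7: attacked by Kg6; g8: attacked by Nh6.
Legal moves for Black: none.
Not in check and no legal moves → stalemate.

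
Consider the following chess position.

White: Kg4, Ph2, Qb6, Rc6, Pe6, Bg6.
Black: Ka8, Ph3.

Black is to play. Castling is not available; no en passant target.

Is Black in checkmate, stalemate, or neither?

stalemate

Black to move; black king on a8.
In check: no.
King squares — a7: attacked by Qb6; b7: attacked by Qb6; b8: attacked by Qb6.
Legal moves for Black: none.
Not in check and no legal moves → stalemate.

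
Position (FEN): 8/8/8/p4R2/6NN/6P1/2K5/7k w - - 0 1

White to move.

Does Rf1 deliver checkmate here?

yes

After Rf1: black king on h1; in check: yes, from the white rook on f1.
King squares — g1: attacked by Rf1; g2: attacked by Nh4; h2: attacked by Ng4.
Black has no legal moves → checkmate.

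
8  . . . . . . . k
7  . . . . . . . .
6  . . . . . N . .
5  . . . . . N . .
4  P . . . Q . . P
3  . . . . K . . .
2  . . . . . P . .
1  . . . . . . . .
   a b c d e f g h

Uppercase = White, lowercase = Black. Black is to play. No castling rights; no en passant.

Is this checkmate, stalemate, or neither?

stalemate

Black to move; black king on h8.
In check: no.
King squares — g7: attacked by Nf5; h7: attacked by Nf6; g8: attacked by Nf6.
Legal moves for Black: none.
Not in check and no legal moves → stalemate.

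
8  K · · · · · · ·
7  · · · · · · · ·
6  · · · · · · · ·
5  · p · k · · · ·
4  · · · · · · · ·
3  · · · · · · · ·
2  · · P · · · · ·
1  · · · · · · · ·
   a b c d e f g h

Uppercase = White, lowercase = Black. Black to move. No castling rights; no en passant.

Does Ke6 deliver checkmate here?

After Ke6: white king on a8; in check: no.
White is not in check, so this cannot be checkmate.

no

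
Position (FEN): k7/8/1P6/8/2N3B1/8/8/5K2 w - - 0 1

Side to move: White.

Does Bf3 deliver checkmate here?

After Bf3: black king on a8; in check: yes, from the white bishop on f3.
Black has 1 legal reply: Kb8.
In check but a legal move exists → not checkmate.

no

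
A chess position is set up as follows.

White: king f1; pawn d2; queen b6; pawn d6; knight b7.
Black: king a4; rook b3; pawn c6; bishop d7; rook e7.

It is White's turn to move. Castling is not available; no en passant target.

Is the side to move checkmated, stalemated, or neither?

White to move; white king on f1.
In check: no.
Legal moves for White include: Nd8, Nc5+, Na5, Qd8, Qc7, Qa7+, Qxc6+, Qa6+, Qc5, Qb5+, Qa5#, Qd4+, Qb4+, Qe3, Qxb3+, Qf2, Qg1, Kg2, ... (list truncated; more exist).
White has legal moves and is not in check → neither.

neither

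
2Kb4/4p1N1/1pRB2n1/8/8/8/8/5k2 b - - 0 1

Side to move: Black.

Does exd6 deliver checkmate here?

no

After exd6: white king on c8; in check: no.
White is not in check, so this cannot be checkmate.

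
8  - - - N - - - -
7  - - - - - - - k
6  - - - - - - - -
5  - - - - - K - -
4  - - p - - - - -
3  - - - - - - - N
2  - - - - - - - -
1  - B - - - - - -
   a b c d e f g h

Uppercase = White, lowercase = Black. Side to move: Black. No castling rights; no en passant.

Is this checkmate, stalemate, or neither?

neither

Black to move; black king on h7.
In check: no.
Legal moves for Black: Kh8, Kg8, Kg7, Kh6, c3.
Black has 5 legal moves and is not in check → neither.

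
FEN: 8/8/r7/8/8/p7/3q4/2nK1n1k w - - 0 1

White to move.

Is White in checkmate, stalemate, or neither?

White to move; white king on d1.
In check: yes, from the black queen on d2.
King squares — c1: attacked by Qd2; e1: attacked by Qd2; c2: attacked by Qd2; d2: attacked by Nf1; e2: attacked by Nc1.
Legal moves for White: none.
In check with no legal moves → checkmate.

checkmate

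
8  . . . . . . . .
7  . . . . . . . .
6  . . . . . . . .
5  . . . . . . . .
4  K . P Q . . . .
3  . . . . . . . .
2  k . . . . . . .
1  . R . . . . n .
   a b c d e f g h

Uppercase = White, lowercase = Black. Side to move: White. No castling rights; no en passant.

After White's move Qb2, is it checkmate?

After Qb2: black king on a2; in check: yes, from the white queen on b2.
King squares — a1: attacked by Rb1; b1: attacked by Qb2; b2: attacked by Rb1; a3: attacked by Qb2; b3: attacked by Qb2.
Black has no legal moves → checkmate.

yes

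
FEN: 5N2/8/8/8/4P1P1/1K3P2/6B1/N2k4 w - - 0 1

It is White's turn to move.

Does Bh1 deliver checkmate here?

no

After Bh1: black king on d1; in check: no.
Black is not in check, so this cannot be checkmate.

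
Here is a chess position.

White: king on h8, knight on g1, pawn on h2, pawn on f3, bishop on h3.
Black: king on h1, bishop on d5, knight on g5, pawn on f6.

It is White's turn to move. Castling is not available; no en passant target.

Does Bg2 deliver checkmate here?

After Bg2: black king on h1; in check: yes, from the white bishop on g2.
Black has 3 legal replies: Kxh2, Kxg2, Kxg1.
In check but a legal move exists → not checkmate.

no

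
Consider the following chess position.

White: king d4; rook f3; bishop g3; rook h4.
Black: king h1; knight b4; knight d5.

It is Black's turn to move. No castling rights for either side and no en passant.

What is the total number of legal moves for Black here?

Black to move; king on h1.
In check: yes, from the white rook on h4.
Legal moves: Kg2, Kg1.
Count: 2.

2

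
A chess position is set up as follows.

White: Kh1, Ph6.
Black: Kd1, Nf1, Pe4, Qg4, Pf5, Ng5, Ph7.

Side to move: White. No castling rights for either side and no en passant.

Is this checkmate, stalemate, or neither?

stalemate

White to move; white king on h1.
In check: no.
King squares — g1: attacked by Qg4; g2: attacked by Qg4; h2: attacked by Nf1.
Legal moves for White: none.
Not in check and no legal moves → stalemate.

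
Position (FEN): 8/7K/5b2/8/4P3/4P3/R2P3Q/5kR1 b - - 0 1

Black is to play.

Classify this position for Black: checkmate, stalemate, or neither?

checkmate

Black to move; black king on f1.
In check: yes, from the white rook on g1.
King squares — e1: attacked by Rg1; g1: attacked by Qh2; e2: attacked by Qh2; f2: attacked by Qh2; g2: attacked by Rg1.
Legal moves for Black: none.
In check with no legal moves → checkmate.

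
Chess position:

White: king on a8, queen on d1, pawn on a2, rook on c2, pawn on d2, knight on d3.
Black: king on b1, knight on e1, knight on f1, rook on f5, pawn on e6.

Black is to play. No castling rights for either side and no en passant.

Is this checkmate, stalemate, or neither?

checkmate

Black to move; black king on b1.
In check: yes, from the white queen on d1.
King squares — a1: attacked by Qd1; c1: attacked by Qd1; a2: attacked by Rc2; b2: attacked by Rc2; c2: attacked by Qd1.
Legal moves for Black: none.
In check with no legal moves → checkmate.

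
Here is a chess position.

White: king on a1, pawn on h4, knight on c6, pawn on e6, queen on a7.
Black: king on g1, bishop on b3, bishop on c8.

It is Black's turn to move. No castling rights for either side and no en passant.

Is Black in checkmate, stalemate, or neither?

Black to move; black king on g1.
In check: yes, from the white queen on a7.
King squares — f1: available; h1: available; f2: attacked by Qa7; g2: available; h2: available.
Legal moves for Black: Kh2, Kg2, Kh1, Kf1.
Black is in check but has 4 legal moves → neither.

neither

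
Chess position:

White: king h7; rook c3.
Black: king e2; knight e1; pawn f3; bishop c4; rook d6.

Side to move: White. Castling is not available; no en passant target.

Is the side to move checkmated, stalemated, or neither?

neither

White to move; white king on h7.
In check: no.
Legal moves for White: Kh8, Kg7, Rxc4, Rxf3, Re3+, Rd3, Rb3, Ra3, Rc2+, Rc1.
White has 10 legal moves and is not in check → neither.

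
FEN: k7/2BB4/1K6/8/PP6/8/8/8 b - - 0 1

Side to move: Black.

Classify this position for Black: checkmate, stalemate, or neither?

Black to move; black king on a8.
In check: no.
King squares — a7: attacked by Kb6; b7: attacked by Kb6; b8: attacked by Bc7.
Legal moves for Black: none.
Not in check and no legal moves → stalemate.

stalemate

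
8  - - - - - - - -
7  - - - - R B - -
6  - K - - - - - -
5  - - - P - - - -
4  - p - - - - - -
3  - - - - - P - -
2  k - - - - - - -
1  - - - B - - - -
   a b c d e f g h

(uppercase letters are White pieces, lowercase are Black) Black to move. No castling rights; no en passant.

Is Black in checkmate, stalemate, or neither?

neither

Black to move; black king on a2.
In check: no.
Legal moves for Black: Ka3, Kb2, Kb1, Ka1, b3.
Black has 5 legal moves and is not in check → neither.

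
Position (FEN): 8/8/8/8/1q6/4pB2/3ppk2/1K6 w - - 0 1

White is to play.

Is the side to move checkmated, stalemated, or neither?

White to move; white king on b1.
In check: yes, from the black queen on b4.
King squares — a1: available; c1: attacked by Pd2; a2: available; b2: attacked by Qb4; c2: available.
Legal moves for White: Kc2, Ka2, Ka1.
White is in check but has 3 legal moves → neither.

neither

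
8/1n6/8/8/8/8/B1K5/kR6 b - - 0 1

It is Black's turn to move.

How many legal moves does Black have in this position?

1

Black to move; king on a1.
In check: yes, from the white rook on b1.
Legal moves: Kxa2.
Count: 1.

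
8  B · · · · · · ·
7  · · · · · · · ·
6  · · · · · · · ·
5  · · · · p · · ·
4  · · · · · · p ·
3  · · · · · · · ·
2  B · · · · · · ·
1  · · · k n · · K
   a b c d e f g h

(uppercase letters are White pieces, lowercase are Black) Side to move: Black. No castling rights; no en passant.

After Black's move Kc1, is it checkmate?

After Kc1: white king on h1; in check: no.
White is not in check, so this cannot be checkmate.

no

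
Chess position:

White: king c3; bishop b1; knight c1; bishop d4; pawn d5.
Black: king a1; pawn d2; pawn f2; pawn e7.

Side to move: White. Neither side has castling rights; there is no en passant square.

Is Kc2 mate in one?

After Kc2: black king on a1; in check: yes, from the white bishop on d4.
King squares — b1: attacked by Kc2; a2: attacked by Bb1; b2: attacked by Kc2.
Black has no legal moves → checkmate.

yes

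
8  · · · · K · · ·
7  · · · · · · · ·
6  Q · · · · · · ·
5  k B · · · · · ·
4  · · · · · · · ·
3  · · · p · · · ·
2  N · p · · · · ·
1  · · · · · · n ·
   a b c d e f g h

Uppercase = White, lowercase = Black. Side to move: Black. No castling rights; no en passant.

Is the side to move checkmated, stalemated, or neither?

checkmate

Black to move; black king on a5.
In check: yes, from the white queen on a6.
King squares — a4: attacked by Bb5; b4: attacked by Na2; b5: attacked by Qa6; a6: attacked by Bb5; b6: attacked by Qa6.
Legal moves for Black: none.
In check with no legal moves → checkmate.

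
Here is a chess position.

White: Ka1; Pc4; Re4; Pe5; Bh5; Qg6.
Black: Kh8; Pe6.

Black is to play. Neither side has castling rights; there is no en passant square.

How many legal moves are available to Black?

Black to move; king on h8.
In check: no.
Legal moves: none.
Count: 0.

0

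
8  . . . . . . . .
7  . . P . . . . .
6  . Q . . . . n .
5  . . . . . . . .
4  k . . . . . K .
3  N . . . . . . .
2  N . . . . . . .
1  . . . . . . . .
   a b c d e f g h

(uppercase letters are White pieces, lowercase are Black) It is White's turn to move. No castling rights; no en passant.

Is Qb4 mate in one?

yes

After Qb4: black king on a4; in check: yes, from the white queen on b4.
King squares — a3: attacked by Qb4; b3: attacked by Qb4; b4: attacked by Na2; a5: attacked by Qb4; b5: attacked by Na3.
Black has no legal moves → checkmate.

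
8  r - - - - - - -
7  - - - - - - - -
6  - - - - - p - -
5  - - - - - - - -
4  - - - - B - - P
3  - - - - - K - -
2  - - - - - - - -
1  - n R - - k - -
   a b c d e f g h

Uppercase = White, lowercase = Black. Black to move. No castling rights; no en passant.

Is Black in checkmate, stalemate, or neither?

Black to move; black king on f1.
In check: yes, from the white rook on c1.
King squares — e1: attacked by Rc1; g1: attacked by Rc1; e2: attacked by Kf3; f2: attacked by Kf3; g2: attacked by Kf3.
Legal moves for Black: none.
In check with no legal moves → checkmate.

checkmate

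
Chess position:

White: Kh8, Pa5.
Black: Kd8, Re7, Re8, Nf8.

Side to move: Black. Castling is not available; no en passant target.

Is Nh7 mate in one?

yes

After Nh7: white king on h8; in check: yes, from the black rook on e8.
King squares — g7: attacked by Re7; h7: attacked by Re7; g8: attacked by Re8.
White has no legal moves → checkmate.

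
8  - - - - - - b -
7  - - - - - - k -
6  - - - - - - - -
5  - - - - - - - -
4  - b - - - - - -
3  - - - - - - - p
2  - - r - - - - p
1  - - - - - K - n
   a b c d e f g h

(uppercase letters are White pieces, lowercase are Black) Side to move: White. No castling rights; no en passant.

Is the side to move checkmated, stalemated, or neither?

White to move; white king on f1.
In check: no.
King squares — e1: attacked by Bb4; g1: attacked by Ph2; e2: attacked by Rc2; f2: attacked by Nh1; g2: attacked by Rc2.
Legal moves for White: none.
Not in check and no legal moves → stalemate.

stalemate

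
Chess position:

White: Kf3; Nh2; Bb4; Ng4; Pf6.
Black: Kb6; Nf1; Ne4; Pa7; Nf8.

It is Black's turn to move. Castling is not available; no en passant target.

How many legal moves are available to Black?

Black to move; king on b6.
In check: no.
Legal moves: Nh7, Nd7, Ng6, Ne6, Kc7, Kb7, Kc6, Ka6, Kb5, Nxf6, Nd6, Ng5+, Nc5, Neg3, Nc3, Nf2, Ned2+, Nfg3, Ne3, Nxh2+, Nfd2+, a6, a5.
Count: 23.

23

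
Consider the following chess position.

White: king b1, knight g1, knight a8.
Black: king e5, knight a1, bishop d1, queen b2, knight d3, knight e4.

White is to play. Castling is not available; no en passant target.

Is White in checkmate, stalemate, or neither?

checkmate

White to move; white king on b1.
In check: yes, from the black queen on b2.
King squares — a1: attacked by Qb2; c1: attacked by Qb2; a2: attacked by Qb2; b2: attacked by Nd3; c2: attacked by Na1.
Legal moves for White: none.
In check with no legal moves → checkmate.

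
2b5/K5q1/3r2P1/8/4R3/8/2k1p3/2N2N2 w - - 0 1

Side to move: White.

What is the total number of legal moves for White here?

3

White to move; king on a7.
In check: yes, from the black queen on g7.
Legal moves: Kb8, Ka8, Re7.
Count: 3.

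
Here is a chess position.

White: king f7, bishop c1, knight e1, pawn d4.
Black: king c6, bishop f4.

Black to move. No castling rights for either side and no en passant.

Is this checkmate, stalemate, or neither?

Black to move; black king on c6.
In check: no.
Legal moves for Black: Kd7, Kc7, Kb7, Kd6, Kb6, Kd5, Kb5, Bb8, Bc7, Bh6, Bd6, Bg5, Be5, Bg3, Be3, Bh2, Bd2, Bxc1.
Black has 18 legal moves and is not in check → neither.

neither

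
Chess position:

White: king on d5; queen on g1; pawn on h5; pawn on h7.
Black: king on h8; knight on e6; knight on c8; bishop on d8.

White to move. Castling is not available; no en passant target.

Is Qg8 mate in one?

After Qg8: black king on h8; in check: yes, from the white queen on g8.
King squares — g7: attacked by Qg8; h7: attacked by Qg8; g8: attacked by Ph7.
Black has no legal moves → checkmate.

yes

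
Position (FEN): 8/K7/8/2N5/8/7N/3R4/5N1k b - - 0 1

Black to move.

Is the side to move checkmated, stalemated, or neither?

Black to move; black king on h1.
In check: no.
King squares — g1: attacked by Nh3; g2: attacked by Rd2; h2: attacked by Nf1.
Legal moves for Black: none.
Not in check and no legal moves → stalemate.

stalemate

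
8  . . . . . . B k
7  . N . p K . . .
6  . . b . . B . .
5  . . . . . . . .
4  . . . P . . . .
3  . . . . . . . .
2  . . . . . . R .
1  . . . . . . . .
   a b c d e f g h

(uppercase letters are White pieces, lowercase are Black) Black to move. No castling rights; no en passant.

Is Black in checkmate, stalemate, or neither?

Black to move; black king on h8.
In check: yes, from the white bishop on f6.
King squares — g7: attacked by Rg2; h7: attacked by Bg8; g8: attacked by Rg2.
Legal moves for Black: none.
In check with no legal moves → checkmate.

checkmate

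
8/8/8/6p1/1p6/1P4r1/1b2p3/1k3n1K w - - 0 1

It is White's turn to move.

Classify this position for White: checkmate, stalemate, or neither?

stalemate

White to move; white king on h1.
In check: no.
King squares — g1: attacked by Rg3; g2: attacked by Rg3; h2: attacked by Nf1.
Legal moves for White: none.
Not in check and no legal moves → stalemate.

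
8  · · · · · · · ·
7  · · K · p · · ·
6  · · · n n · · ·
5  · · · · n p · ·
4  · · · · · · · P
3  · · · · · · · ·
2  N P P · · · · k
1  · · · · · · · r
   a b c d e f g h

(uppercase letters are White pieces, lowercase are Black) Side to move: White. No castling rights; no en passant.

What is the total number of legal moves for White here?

2

White to move; king on c7.
In check: yes, from the black knight on e6.
Legal moves: Kb8, Kb6.
Count: 2.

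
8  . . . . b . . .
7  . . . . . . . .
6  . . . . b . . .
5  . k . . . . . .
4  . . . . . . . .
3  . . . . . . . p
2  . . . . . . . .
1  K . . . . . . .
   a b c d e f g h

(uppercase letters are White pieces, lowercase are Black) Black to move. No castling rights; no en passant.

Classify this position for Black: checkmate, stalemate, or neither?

neither

Black to move; black king on b5.
In check: no.
Legal moves for Black include: B8f7, B8d7, Bg6, Bc6, Bh5, Bg8, Bc8, B6f7, B6d7, Bf5, Bd5, Bg4, Bc4, Bb3, Ba2, Kc6, Kb6, Ka6, ... (list truncated; more exist).
Black has legal moves and is not in check → neither.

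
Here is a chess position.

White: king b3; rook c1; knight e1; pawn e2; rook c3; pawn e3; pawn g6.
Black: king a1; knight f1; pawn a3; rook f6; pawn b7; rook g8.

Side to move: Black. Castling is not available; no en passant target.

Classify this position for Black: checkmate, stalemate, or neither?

Black to move; black king on a1.
In check: yes, from the white rook on c1.
King squares — b1: attacked by Rc1; a2: attacked by Kb3; b2: attacked by Kb3.
Legal moves for Black: none.
In check with no legal moves → checkmate.

checkmate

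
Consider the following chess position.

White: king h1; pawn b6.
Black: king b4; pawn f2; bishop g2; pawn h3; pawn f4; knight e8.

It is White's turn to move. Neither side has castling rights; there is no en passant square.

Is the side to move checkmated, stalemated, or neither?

White to move; white king on h1.
In check: yes, from the black bishop on g2.
Legal moves for White: Kh2.
White is in check but has 1 legal move → neither.

neither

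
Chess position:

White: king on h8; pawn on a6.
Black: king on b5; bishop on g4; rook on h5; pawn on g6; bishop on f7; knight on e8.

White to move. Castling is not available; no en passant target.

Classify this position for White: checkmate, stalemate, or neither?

checkmate

White to move; white king on h8.
In check: yes, from the black rook on h5.
King squares — g7: attacked by Ne8; h7: attacked by Rh5; g8: attacked by Bf7.
Legal moves for White: none.
In check with no legal moves → checkmate.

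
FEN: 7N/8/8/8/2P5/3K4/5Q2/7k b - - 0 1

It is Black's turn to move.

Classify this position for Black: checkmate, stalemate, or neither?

Black to move; black king on h1.
In check: no.
King squares — g1: attacked by Qf2; g2: attacked by Qf2; h2: attacked by Qf2.
Legal moves for Black: none.
Not in check and no legal moves → stalemate.

stalemate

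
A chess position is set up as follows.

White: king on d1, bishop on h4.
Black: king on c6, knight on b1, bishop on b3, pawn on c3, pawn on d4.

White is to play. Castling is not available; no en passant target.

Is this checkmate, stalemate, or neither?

White to move; white king on d1.
In check: yes, from the black bishop on b3.
Legal moves for White: Ke2, Ke1, Kc1.
White is in check but has 3 legal moves → neither.

neither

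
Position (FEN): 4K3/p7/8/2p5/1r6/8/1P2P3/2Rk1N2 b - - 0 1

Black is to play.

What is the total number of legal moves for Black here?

2

Black to move; king on d1.
In check: yes, from the white rook on c1.
Legal moves: Kxe2, Kxc1.
Count: 2.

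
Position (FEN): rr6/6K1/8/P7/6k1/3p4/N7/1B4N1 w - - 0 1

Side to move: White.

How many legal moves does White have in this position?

14

White to move; king on g7.
In check: no.
Legal moves: Kh7, Kf7, Kh6, Kg6, Kf6, Nb4, Nc3, Nc1, Nh3, Nf3, Ne2, Bxd3, Bc2, a6.
Count: 14.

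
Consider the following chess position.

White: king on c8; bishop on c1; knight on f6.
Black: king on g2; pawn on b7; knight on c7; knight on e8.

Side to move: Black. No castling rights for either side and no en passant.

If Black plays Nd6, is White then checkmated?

After Nd6: white king on c8; in check: yes, from the black knight on d6.
White has 4 legal replies: Kd8, Kb8, Kd7, Kxc7.
In check but a legal move exists → not checkmate.

no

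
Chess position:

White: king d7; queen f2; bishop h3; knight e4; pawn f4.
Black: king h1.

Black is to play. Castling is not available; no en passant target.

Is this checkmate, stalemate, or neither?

Black to move; black king on h1.
In check: no.
King squares — g1: attacked by Qf2; g2: attacked by Qf2; h2: attacked by Qf2.
Legal moves for Black: none.
Not in check and no legal moves → stalemate.

stalemate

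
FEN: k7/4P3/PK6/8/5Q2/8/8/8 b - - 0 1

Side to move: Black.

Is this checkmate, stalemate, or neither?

Black to move; black king on a8.
In check: no.
King squares — a7: attacked by Kb6; b7: attacked by Pa6; b8: attacked by Qf4.
Legal moves for Black: none.
Not in check and no legal moves → stalemate.

stalemate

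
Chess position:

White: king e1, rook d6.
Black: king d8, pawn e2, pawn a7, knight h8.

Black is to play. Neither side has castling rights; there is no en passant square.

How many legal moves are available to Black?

4

Black to move; king on d8.
In check: yes, from the white rook on d6.
Legal moves: Ke8, Kc8, Ke7, Kc7.
Count: 4.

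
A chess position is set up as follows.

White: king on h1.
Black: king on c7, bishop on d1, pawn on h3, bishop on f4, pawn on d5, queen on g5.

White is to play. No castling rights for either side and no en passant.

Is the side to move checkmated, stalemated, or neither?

stalemate

White to move; white king on h1.
In check: no.
King squares — g1: attacked by Qg5; g2: attacked by Ph3; h2: attacked by Bf4.
Legal moves for White: none.
Not in check and no legal moves → stalemate.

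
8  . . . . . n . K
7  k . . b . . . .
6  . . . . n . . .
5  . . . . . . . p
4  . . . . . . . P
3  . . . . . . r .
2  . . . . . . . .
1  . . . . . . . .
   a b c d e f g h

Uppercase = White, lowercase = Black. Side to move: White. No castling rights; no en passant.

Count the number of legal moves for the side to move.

0

White to move; king on h8.
In check: no.
Legal moves: none.
Count: 0.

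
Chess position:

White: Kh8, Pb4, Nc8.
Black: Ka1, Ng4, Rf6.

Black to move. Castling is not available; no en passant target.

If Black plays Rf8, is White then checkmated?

After Rf8: white king on h8; in check: yes, from the black rook on f8.
White has 2 legal replies: Kh7, Kg7.
In check but a legal move exists → not checkmate.

no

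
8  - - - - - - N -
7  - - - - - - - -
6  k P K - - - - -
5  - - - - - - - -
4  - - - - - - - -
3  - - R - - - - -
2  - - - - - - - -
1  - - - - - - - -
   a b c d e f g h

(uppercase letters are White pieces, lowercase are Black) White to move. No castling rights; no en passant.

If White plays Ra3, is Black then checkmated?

After Ra3: black king on a6; in check: yes, from the white rook on a3.
King squares — a5: attacked by Ra3; b5: attacked by Kc6; b6: attacked by Kc6; a7: attacked by Ra3; b7: attacked by Kc6.
Black has no legal moves → checkmate.

yes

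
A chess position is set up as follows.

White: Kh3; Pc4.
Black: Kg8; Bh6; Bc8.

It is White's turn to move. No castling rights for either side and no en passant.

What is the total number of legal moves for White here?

4

White to move; king on h3.
In check: yes, from the black bishop on c8.
Legal moves: Kh4, Kg3, Kh2, Kg2.
Count: 4.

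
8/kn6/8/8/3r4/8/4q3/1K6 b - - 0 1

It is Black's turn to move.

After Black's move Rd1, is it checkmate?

yes

After Rd1: white king on b1; in check: yes, from the black rook on d1.
King squares — a1: attacked by Rd1; c1: attacked by Rd1; a2: attacked by Qe2; b2: attacked by Qe2; c2: attacked by Qe2.
White has no legal moves → checkmate.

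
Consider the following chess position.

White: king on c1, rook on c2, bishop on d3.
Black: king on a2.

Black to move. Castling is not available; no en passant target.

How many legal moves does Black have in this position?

3

Black to move; king on a2.
In check: yes, from the white rook on c2.
Legal moves: Kb3, Ka3, Ka1.
Count: 3.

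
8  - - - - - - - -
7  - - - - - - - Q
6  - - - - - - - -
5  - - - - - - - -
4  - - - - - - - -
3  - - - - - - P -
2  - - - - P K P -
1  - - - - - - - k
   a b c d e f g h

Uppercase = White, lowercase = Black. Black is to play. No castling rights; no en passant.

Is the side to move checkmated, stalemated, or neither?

Black to move; black king on h1.
In check: yes, from the white queen on h7.
King squares — g1: attacked by Kf2; g2: attacked by Kf2; h2: attacked by Qh7.
Legal moves for Black: none.
In check with no legal moves → checkmate.

checkmate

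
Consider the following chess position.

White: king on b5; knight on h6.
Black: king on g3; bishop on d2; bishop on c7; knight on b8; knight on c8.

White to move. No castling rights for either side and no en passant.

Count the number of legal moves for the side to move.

7

White to move; king on b5.
In check: no.
Legal moves: Ng8, Nf7, Nf5+, Ng4, Kc5, Kc4, Ka4.
Count: 7.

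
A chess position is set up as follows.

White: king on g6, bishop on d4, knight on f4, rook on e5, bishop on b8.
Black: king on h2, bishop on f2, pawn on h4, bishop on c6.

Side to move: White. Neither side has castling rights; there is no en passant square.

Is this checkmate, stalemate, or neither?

White to move; white king on g6.
In check: no.
Legal moves for White include: Bc7, Bba7, Bd6, Kh7, Kg7, Kf7, Kh6, Kf6, Kh5, Kg5, Kf5, Re8, Re7, Re6, Rh5, Rg5, Rf5, Rd5, ... (list truncated; more exist).
White has legal moves and is not in check → neither.

neither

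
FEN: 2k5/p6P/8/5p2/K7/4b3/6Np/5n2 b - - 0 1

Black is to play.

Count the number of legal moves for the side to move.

Black to move; king on c8.
In check: no.
Legal moves: Kd8, Kb8, Kd7, Kc7, Kb7, Bh6, Bb6, Bg5, Bc5, Bf4, Bd4, Bf2, Bd2, Bg1, Bc1, Ng3, Nd2, a6, f4, h1=Q, h1=R, h1=B, h1=N, a5.
Count: 24.

24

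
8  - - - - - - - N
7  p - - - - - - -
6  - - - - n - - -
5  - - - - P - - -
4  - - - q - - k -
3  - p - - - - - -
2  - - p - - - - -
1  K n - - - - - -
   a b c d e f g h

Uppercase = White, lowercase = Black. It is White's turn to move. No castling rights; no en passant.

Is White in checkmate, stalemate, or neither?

White to move; white king on a1.
In check: yes, from the black queen on d4.
King squares — b1: attacked by Pc2; a2: attacked by Pb3; b2: attacked by Qd4.
Legal moves for White: none.
In check with no legal moves → checkmate.

checkmate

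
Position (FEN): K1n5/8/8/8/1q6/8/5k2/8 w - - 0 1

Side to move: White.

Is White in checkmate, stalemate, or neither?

White to move; white king on a8.
In check: no.
King squares — a7: attacked by Nc8; b7: attacked by Qb4; b8: attacked by Qb4.
Legal moves for White: none.
Not in check and no legal moves → stalemate.

stalemate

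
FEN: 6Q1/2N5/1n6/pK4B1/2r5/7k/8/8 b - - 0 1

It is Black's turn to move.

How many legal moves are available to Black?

23

Black to move; king on h3.
In check: no.
Legal moves: Nc8, Na8, Nd7, Nd5, Na4, Rxc7, Rc6, Rc5+, Rh4, Rg4, Rf4, Re4, Rd4, Rb4+, Ra4, Rc3, Rc2, Rc1, Kg4, Kg3, Kh2, Kg2, a4.
Count: 23.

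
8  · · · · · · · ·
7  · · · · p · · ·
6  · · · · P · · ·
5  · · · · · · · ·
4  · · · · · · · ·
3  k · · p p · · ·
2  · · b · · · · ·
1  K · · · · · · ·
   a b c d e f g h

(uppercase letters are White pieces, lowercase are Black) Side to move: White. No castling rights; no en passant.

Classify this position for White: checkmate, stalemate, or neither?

White to move; white king on a1.
In check: no.
King squares — b1: attacked by Bc2; a2: attacked by Ka3; b2: attacked by Ka3.
Legal moves for White: none.
Not in check and no legal moves → stalemate.

stalemate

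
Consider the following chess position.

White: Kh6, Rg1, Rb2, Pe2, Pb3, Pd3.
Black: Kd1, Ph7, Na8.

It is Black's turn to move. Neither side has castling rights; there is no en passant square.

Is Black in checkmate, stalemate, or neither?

Black to move; black king on d1.
In check: yes, from the white rook on g1.
King squares — c1: attacked by Rg1; e1: attacked by Rg1; c2: attacked by Rb2; d2: attacked by Rb2; e2: attacked by Rb2.
Legal moves for Black: none.
In check with no legal moves → checkmate.

checkmate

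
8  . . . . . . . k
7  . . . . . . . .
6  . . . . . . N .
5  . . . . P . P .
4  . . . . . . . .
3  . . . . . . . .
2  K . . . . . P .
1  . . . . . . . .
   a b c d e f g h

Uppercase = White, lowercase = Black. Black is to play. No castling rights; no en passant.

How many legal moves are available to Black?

3

Black to move; king on h8.
In check: yes, from the white knight on g6.
Legal moves: Kg8, Kh7, Kg7.
Count: 3.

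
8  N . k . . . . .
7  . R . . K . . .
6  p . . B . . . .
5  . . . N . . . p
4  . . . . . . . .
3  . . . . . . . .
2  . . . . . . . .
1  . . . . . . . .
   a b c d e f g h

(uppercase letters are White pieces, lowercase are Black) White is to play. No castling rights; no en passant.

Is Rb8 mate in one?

yes

After Rb8: black king on c8; in check: yes, from the white rook on b8.
King squares — b7: attacked by Rb8; c7: attacked by Nd5; d7: attacked by Ke7; b8: attacked by Bd6; d8: attacked by Ke7.
Black has no legal moves → checkmate.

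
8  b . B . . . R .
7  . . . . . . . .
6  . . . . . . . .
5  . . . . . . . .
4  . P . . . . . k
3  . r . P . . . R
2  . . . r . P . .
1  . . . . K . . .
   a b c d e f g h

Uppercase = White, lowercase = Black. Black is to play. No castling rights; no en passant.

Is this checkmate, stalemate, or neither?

Black to move; black king on h4.
In check: yes, from the white rook on h3.
King squares — g3: attacked by Pf2; h3: attacked by Bc8; g4: attacked by Bc8; g5: attacked by Rg8; h5: attacked by Rh3.
Legal moves for Black: none.
In check with no legal moves → checkmate.

checkmate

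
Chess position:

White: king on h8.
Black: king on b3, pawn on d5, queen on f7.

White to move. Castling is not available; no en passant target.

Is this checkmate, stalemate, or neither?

White to move; white king on h8.
In check: no.
King squares — g7: attacked by Qf7; h7: attacked by Qf7; g8: attacked by Qf7.
Legal moves for White: none.
Not in check and no legal moves → stalemate.

stalemate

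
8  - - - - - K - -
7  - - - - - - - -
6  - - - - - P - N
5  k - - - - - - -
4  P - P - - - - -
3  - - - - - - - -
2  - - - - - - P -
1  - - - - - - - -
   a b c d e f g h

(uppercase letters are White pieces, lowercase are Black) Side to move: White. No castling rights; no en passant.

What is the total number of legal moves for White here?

White to move; king on f8.
In check: no.
Legal moves: Kg8, Ke8, Kg7, Kf7, Ke7, Ng8, Nf7, Nf5, Ng4, f7, c5, g3, g4.
Count: 13.

13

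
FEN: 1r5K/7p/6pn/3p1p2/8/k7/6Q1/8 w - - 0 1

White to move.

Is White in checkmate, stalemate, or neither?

White to move; white king on h8.
In check: yes, from the black rook on b8.
King squares — g7: available; h7: available; g8: attacked by Nh6.
Legal moves for White: Kxh7, Kg7.
White is in check but has 2 legal moves → neither.

neither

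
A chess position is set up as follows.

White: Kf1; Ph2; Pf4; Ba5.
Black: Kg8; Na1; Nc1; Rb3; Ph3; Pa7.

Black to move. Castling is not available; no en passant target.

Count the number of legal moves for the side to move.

Black to move; king on g8.
In check: no.
Legal moves: Kh8, Kf8, Kh7, Kg7, Kf7, Rb8, Rb7, Rb6, Rb5, Rb4, Rg3, Rf3+, Re3, Rd3, Rc3, Ra3, Rb2, Rb1, Nd3, Ne2, Na2, Nc2, a6.
Count: 23.

23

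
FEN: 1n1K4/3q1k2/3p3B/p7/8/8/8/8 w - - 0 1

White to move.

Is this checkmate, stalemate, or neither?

checkmate

White to move; white king on d8.
In check: yes, from the black queen on d7.
King squares — c7: attacked by Qd7; d7: attacked by Nb8; e7: attacked by Qd7; c8: attacked by Qd7; e8: attacked by Qd7.
Legal moves for White: none.
In check with no legal moves → checkmate.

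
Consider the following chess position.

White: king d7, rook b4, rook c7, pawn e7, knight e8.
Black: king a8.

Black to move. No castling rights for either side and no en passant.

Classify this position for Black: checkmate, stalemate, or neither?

stalemate

Black to move; black king on a8.
In check: no.
King squares — a7: attacked by Rc7; b7: attacked by Rb4; b8: attacked by Rb4.
Legal moves for Black: none.
Not in check and no legal moves → stalemate.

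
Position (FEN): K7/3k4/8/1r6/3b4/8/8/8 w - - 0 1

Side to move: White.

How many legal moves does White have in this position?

0

White to move; king on a8.
In check: no.
Legal moves: none.
Count: 0.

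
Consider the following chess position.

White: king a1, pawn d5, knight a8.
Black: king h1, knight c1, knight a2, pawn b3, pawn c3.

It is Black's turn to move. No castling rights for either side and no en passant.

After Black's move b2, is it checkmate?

After b2: white king on a1; in check: yes, from the black pawn on b2.
White has 1 legal reply: Kb1.
In check but a legal move exists → not checkmate.

no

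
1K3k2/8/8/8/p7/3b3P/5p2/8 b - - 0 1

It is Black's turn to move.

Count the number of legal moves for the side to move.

Black to move; king on f8.
In check: no.
Legal moves: Kg8, Ke8, Kg7, Kf7, Ke7, Bh7, Bg6, Ba6, Bf5, Bb5, Be4, Bc4, Be2, Bc2, Bf1, Bb1, a3, f1=Q, f1=R, f1=B, f1=N.
Count: 21.

21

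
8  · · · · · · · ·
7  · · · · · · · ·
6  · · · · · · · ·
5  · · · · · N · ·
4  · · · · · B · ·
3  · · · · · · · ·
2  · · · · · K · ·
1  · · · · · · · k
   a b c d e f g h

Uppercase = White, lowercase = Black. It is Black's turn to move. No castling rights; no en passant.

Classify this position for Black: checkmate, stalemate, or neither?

stalemate

Black to move; black king on h1.
In check: no.
King squares — g1: attacked by Kf2; g2: attacked by Kf2; h2: attacked by Bf4.
Legal moves for Black: none.
Not in check and no legal moves → stalemate.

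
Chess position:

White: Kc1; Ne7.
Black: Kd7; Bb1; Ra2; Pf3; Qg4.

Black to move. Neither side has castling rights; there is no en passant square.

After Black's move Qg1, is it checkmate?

After Qg1: white king on c1; in check: yes, from the black queen on g1.
King squares — b1: attacked by Qg1; d1: attacked by Qg1; b2: attacked by Ra2; c2: attacked by Bb1; d2: attacked by Ra2.
White has no legal moves → checkmate.

yes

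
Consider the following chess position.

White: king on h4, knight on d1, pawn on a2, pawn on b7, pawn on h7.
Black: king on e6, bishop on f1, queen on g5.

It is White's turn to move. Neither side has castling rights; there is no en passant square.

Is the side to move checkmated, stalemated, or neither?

neither

White to move; white king on h4.
In check: yes, from the black queen on g5.
King squares — g3: attacked by Qg5; h3: attacked by Bf1; g4: attacked by Qg5; g5: available; h5: attacked by Qg5.
Legal moves for White: Kxg5.
White is in check but has 1 legal move → neither.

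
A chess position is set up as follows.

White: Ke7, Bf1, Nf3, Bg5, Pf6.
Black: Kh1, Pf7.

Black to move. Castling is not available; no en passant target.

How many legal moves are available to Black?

0

Black to move; king on h1.
In check: no.
Legal moves: none.
Count: 0.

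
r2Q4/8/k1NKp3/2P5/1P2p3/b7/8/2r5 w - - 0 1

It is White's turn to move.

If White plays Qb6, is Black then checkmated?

yes

After Qb6: black king on a6; in check: yes, from the white queen on b6.
King squares — a5: attacked by Pb4; b5: attacked by Qb6; b6: attacked by Pc5; a7: attacked by Qb6; b7: attacked by Qb6.
Black has no legal moves → checkmate.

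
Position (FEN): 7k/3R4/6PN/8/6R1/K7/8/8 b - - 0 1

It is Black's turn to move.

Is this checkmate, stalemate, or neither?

Black to move; black king on h8.
In check: no.
King squares — g7: attacked by Rd7; h7: attacked by Pg6; g8: attacked by Nh6.
Legal moves for Black: none.
Not in check and no legal moves → stalemate.

stalemate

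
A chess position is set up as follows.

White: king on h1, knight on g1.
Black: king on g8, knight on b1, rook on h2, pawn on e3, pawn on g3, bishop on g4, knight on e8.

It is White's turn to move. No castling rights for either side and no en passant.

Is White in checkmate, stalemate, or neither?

White to move; white king on h1.
In check: yes, from the black rook on h2.
King squares — g1: own knight; g2: attacked by Rh2; h2: attacked by Pg3.
Legal moves for White: none.
In check with no legal moves → checkmate.

checkmate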